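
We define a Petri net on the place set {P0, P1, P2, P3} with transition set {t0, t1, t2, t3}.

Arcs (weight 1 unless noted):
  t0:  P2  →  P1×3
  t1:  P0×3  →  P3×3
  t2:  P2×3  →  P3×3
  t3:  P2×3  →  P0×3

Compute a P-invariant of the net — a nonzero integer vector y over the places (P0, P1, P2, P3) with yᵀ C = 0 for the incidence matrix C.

Incidence matrix C (rows=places, cols=transitions):
       t0   t1   t2   t3
   P0   0   -3    0    3
   P1   3    0    0    0
   P2  -1    0   -3   -3
   P3   0    3    3    0

Candidate y = [3, 1, 3, 3]; check y·C column-wise:
  col t0: 3·0 + 1·3 + 3·-1 + 3·0 = 0
  col t1: 3·-3 + 1·0 + 3·0 + 3·3 = 0
  col t2: 3·0 + 1·0 + 3·-3 + 3·3 = 0
  col t3: 3·3 + 1·0 + 3·-3 + 3·0 = 0

y = (P0:3, P1:1, P2:3, P3:3)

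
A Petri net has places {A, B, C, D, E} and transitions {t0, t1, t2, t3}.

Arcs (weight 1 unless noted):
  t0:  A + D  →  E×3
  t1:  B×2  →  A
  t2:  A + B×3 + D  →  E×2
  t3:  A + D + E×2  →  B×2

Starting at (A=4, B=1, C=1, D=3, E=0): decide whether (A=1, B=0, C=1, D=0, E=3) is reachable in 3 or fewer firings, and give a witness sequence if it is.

YES — reachable via ⟨t0, t3, t2⟩ (3 firings)

step 1: fire t0:  (A=4, B=1, C=1, D=3, E=0) → (A=3, B=1, C=1, D=2, E=3)
step 2: fire t3:  (A=3, B=1, C=1, D=2, E=3) → (A=2, B=3, C=1, D=1, E=1)
step 3: fire t2:  (A=2, B=3, C=1, D=1, E=1) → (A=1, B=0, C=1, D=0, E=3)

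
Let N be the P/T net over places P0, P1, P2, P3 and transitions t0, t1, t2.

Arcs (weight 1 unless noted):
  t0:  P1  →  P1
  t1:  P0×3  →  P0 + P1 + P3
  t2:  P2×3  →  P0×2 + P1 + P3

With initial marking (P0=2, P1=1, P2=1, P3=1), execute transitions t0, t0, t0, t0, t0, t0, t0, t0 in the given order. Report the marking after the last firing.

(P0=2, P1=1, P2=1, P3=1)

step 1: fire t0:  (P0=2, P1=1, P2=1, P3=1) → (P0=2, P1=1, P2=1, P3=1)
step 2: fire t0:  (P0=2, P1=1, P2=1, P3=1) → (P0=2, P1=1, P2=1, P3=1)
step 3: fire t0:  (P0=2, P1=1, P2=1, P3=1) → (P0=2, P1=1, P2=1, P3=1)
step 4: fire t0:  (P0=2, P1=1, P2=1, P3=1) → (P0=2, P1=1, P2=1, P3=1)
step 5: fire t0:  (P0=2, P1=1, P2=1, P3=1) → (P0=2, P1=1, P2=1, P3=1)
step 6: fire t0:  (P0=2, P1=1, P2=1, P3=1) → (P0=2, P1=1, P2=1, P3=1)
step 7: fire t0:  (P0=2, P1=1, P2=1, P3=1) → (P0=2, P1=1, P2=1, P3=1)
step 8: fire t0:  (P0=2, P1=1, P2=1, P3=1) → (P0=2, P1=1, P2=1, P3=1)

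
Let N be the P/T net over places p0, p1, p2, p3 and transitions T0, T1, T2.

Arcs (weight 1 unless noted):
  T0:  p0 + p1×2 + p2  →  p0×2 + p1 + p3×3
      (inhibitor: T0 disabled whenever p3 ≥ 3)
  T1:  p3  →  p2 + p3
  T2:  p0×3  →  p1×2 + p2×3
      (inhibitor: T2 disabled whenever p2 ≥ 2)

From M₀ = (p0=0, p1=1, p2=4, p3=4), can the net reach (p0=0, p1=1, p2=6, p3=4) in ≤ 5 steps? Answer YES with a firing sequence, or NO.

YES — reachable via ⟨T1, T1⟩ (2 firings)

step 1: fire T1:  (p0=0, p1=1, p2=4, p3=4) → (p0=0, p1=1, p2=5, p3=4)
step 2: fire T1:  (p0=0, p1=1, p2=5, p3=4) → (p0=0, p1=1, p2=6, p3=4)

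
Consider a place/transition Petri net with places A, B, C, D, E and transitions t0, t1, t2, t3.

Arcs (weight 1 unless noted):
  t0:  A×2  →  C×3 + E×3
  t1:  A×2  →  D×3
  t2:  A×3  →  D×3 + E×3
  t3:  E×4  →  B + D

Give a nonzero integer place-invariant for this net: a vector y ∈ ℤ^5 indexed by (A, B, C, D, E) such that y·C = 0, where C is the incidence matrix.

Incidence matrix C (rows=places, cols=transitions):
       t0   t1   t2   t3
    A  -2   -2   -3    0
    B   0    0    0    1
    C   3    0    0    0
    D   0    3    3    1
    E   3    0    3   -4

Candidate y = [3, 2, 1, 2, 1]; check y·C column-wise:
  col t0: 3·-2 + 2·0 + 1·3 + 2·0 + 1·3 = 0
  col t1: 3·-2 + 2·0 + 1·0 + 2·3 + 1·0 = 0
  col t2: 3·-3 + 2·0 + 1·0 + 2·3 + 1·3 = 0
  col t3: 3·0 + 2·1 + 1·0 + 2·1 + 1·-4 = 0

y = (A:3, B:2, C:1, D:2, E:1)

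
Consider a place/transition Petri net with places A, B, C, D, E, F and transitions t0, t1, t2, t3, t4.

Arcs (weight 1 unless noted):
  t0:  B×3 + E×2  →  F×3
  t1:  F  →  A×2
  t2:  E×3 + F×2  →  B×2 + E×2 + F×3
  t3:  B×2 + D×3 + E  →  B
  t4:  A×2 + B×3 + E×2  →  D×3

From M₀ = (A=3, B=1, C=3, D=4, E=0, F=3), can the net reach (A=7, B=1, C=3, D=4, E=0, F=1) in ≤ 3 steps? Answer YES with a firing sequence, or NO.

step 1: fire t1:  (A=3, B=1, C=3, D=4, E=0, F=3) → (A=5, B=1, C=3, D=4, E=0, F=2)
step 2: fire t1:  (A=5, B=1, C=3, D=4, E=0, F=2) → (A=7, B=1, C=3, D=4, E=0, F=1)

YES — reachable via ⟨t1, t1⟩ (2 firings)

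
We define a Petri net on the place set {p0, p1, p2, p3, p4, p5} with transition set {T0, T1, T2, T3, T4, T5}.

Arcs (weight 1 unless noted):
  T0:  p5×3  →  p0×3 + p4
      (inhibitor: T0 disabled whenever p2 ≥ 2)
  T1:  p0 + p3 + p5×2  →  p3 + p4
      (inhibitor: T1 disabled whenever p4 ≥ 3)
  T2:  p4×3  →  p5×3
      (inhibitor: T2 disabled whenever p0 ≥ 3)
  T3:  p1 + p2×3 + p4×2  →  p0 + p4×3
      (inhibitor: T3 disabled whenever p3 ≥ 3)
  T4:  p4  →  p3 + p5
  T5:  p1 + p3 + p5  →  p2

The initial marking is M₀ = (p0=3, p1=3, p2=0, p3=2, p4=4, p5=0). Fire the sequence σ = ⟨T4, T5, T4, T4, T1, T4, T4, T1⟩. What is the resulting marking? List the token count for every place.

step 1: fire T4:  (p0=3, p1=3, p2=0, p3=2, p4=4, p5=0) → (p0=3, p1=3, p2=0, p3=3, p4=3, p5=1)
step 2: fire T5:  (p0=3, p1=3, p2=0, p3=3, p4=3, p5=1) → (p0=3, p1=2, p2=1, p3=2, p4=3, p5=0)
step 3: fire T4:  (p0=3, p1=2, p2=1, p3=2, p4=3, p5=0) → (p0=3, p1=2, p2=1, p3=3, p4=2, p5=1)
step 4: fire T4:  (p0=3, p1=2, p2=1, p3=3, p4=2, p5=1) → (p0=3, p1=2, p2=1, p3=4, p4=1, p5=2)
step 5: fire T1:  (p0=3, p1=2, p2=1, p3=4, p4=1, p5=2) → (p0=2, p1=2, p2=1, p3=4, p4=2, p5=0)
step 6: fire T4:  (p0=2, p1=2, p2=1, p3=4, p4=2, p5=0) → (p0=2, p1=2, p2=1, p3=5, p4=1, p5=1)
step 7: fire T4:  (p0=2, p1=2, p2=1, p3=5, p4=1, p5=1) → (p0=2, p1=2, p2=1, p3=6, p4=0, p5=2)
step 8: fire T1:  (p0=2, p1=2, p2=1, p3=6, p4=0, p5=2) → (p0=1, p1=2, p2=1, p3=6, p4=1, p5=0)

(p0=1, p1=2, p2=1, p3=6, p4=1, p5=0)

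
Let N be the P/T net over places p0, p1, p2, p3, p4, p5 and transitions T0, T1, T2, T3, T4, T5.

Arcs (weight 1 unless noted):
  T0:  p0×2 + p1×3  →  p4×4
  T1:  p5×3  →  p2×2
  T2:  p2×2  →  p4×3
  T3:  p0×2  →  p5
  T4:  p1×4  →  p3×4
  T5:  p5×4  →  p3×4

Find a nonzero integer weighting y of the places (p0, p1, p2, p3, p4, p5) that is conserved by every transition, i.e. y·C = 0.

Incidence matrix C (rows=places, cols=transitions):
       T0   T1   T2   T3   T4   T5
   p0  -2    0    0   -2    0    0
   p1  -3    0    0    0   -4    0
   p2   0    2   -2    0    0    0
   p3   0    0    0    0    4    4
   p4   4    0    3    0    0    0
   p5   0   -3    0    1    0   -4

Candidate y = [1, 2, 3, 2, 2, 2]; check y·C column-wise:
  col T0: 1·-2 + 2·-3 + 3·0 + 2·0 + 2·4 + 2·0 = 0
  col T1: 1·0 + 2·0 + 3·2 + 2·0 + 2·0 + 2·-3 = 0
  col T2: 1·0 + 2·0 + 3·-2 + 2·0 + 2·3 + 2·0 = 0
  col T3: 1·-2 + 2·0 + 3·0 + 2·0 + 2·0 + 2·1 = 0
  col T4: 1·0 + 2·-4 + 3·0 + 2·4 + 2·0 + 2·0 = 0
  col T5: 1·0 + 2·0 + 3·0 + 2·4 + 2·0 + 2·-4 = 0

y = (p0:1, p1:2, p2:3, p3:2, p4:2, p5:2)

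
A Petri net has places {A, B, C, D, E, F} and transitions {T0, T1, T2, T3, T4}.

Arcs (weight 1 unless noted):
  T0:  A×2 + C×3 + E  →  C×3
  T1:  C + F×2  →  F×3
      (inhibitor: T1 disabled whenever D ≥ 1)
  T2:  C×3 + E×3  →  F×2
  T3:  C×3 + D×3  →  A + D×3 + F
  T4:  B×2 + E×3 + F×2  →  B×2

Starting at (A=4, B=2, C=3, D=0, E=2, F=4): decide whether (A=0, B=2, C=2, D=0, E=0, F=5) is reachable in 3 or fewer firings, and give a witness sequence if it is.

step 1: fire T0:  (A=4, B=2, C=3, D=0, E=2, F=4) → (A=2, B=2, C=3, D=0, E=1, F=4)
step 2: fire T0:  (A=2, B=2, C=3, D=0, E=1, F=4) → (A=0, B=2, C=3, D=0, E=0, F=4)
step 3: fire T1:  (A=0, B=2, C=3, D=0, E=0, F=4) → (A=0, B=2, C=2, D=0, E=0, F=5)

YES — reachable via ⟨T0, T0, T1⟩ (3 firings)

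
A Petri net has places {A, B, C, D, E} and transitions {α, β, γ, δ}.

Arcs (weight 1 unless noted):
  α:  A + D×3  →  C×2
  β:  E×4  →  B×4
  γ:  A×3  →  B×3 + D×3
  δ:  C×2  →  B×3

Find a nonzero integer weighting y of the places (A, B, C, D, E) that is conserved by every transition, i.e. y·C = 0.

y = (A:3, B:2, C:3, D:1, E:2)

Incidence matrix C (rows=places, cols=transitions):
        α    β    γ    δ
    A  -1    0   -3    0
    B   0    4    3    3
    C   2    0    0   -2
    D  -3    0    3    0
    E   0   -4    0    0

Candidate y = [3, 2, 3, 1, 2]; check y·C column-wise:
  col α: 3·-1 + 2·0 + 3·2 + 1·-3 + 2·0 = 0
  col β: 3·0 + 2·4 + 3·0 + 1·0 + 2·-4 = 0
  col γ: 3·-3 + 2·3 + 3·0 + 1·3 + 2·0 = 0
  col δ: 3·0 + 2·3 + 3·-2 + 1·0 + 2·0 = 0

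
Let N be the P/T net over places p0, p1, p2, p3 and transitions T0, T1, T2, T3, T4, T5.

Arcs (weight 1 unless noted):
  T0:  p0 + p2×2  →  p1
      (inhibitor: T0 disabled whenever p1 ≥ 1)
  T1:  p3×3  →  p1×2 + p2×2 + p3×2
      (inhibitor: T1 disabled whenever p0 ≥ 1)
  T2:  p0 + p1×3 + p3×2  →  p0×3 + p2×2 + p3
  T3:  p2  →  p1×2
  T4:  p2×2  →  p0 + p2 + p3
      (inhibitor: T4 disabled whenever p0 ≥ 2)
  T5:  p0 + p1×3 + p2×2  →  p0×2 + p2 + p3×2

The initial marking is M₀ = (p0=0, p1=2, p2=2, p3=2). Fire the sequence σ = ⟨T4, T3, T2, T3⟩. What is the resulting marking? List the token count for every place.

step 1: fire T4:  (p0=0, p1=2, p2=2, p3=2) → (p0=1, p1=2, p2=1, p3=3)
step 2: fire T3:  (p0=1, p1=2, p2=1, p3=3) → (p0=1, p1=4, p2=0, p3=3)
step 3: fire T2:  (p0=1, p1=4, p2=0, p3=3) → (p0=3, p1=1, p2=2, p3=2)
step 4: fire T3:  (p0=3, p1=1, p2=2, p3=2) → (p0=3, p1=3, p2=1, p3=2)

(p0=3, p1=3, p2=1, p3=2)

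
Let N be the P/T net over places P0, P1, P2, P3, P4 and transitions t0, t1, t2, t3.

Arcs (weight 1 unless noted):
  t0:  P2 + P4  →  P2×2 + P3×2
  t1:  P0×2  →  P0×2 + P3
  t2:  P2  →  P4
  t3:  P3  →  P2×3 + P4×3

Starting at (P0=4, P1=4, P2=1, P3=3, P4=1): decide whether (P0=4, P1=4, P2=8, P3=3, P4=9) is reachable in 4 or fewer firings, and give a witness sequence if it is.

NO — not reachable within 4 firings

depth 0: 1 marking
depth 1: 5 markings reached so far
depth 2: 12 markings reached so far
depth 3: 24 markings reached so far
depth 4: 42 markings reached so far
target is not among the 42 markings reachable within 4 steps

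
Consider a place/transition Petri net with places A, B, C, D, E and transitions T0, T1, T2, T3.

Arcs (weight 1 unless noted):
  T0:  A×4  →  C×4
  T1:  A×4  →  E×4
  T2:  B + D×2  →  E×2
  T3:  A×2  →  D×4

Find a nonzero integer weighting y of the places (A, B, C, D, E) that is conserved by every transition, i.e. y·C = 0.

Incidence matrix C (rows=places, cols=transitions):
       T0   T1   T2   T3
    A  -4   -4    0   -2
    B   0    0   -1    0
    C   4    0    0    0
    D   0    0   -2    4
    E   0    4    2    0

Candidate y = [2, 2, 2, 1, 2]; check y·C column-wise:
  col T0: 2·-4 + 2·0 + 2·4 + 1·0 + 2·0 = 0
  col T1: 2·-4 + 2·0 + 2·0 + 1·0 + 2·4 = 0
  col T2: 2·0 + 2·-1 + 2·0 + 1·-2 + 2·2 = 0
  col T3: 2·-2 + 2·0 + 2·0 + 1·4 + 2·0 = 0

y = (A:2, B:2, C:2, D:1, E:2)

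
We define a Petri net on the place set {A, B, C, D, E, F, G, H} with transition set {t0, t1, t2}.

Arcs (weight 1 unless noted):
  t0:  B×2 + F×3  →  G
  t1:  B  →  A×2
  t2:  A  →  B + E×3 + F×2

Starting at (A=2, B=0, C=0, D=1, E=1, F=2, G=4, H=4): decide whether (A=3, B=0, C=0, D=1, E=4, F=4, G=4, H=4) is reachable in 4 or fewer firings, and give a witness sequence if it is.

step 1: fire t2:  (A=2, B=0, C=0, D=1, E=1, F=2, G=4, H=4) → (A=1, B=1, C=0, D=1, E=4, F=4, G=4, H=4)
step 2: fire t1:  (A=1, B=1, C=0, D=1, E=4, F=4, G=4, H=4) → (A=3, B=0, C=0, D=1, E=4, F=4, G=4, H=4)

YES — reachable via ⟨t2, t1⟩ (2 firings)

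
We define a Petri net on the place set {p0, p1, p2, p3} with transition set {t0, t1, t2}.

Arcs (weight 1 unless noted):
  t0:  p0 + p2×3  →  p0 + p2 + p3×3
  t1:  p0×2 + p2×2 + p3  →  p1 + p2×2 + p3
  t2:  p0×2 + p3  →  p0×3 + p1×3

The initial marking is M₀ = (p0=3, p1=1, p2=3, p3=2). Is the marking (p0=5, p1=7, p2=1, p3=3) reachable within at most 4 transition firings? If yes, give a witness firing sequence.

YES — reachable via ⟨t0, t2, t2⟩ (3 firings)

step 1: fire t0:  (p0=3, p1=1, p2=3, p3=2) → (p0=3, p1=1, p2=1, p3=5)
step 2: fire t2:  (p0=3, p1=1, p2=1, p3=5) → (p0=4, p1=4, p2=1, p3=4)
step 3: fire t2:  (p0=4, p1=4, p2=1, p3=4) → (p0=5, p1=7, p2=1, p3=3)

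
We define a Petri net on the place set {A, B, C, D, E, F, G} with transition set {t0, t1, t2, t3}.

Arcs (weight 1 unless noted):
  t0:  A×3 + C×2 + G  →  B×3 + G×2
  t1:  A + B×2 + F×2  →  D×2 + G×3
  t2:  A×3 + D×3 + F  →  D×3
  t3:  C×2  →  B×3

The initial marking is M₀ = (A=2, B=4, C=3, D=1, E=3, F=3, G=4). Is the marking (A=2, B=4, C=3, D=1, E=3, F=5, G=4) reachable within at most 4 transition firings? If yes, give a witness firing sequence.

depth 0: 1 marking
depth 1: 3 markings reached so far
depth 2: 4 markings reached so far
depth 3: 4 markings reached so far
(frontier empty at depth 3; search complete)
target is not among the 4 markings reachable within 4 steps

NO — not reachable within 4 firings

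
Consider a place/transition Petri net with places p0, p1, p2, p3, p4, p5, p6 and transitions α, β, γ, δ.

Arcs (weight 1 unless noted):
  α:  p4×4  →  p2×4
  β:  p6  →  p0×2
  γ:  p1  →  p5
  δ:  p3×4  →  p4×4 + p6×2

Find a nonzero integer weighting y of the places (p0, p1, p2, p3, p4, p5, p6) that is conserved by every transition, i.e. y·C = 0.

Incidence matrix C (rows=places, cols=transitions):
        α    β    γ    δ
   p0   0    2    0    0
   p1   0    0   -1    0
   p2   4    0    0    0
   p3   0    0    0   -4
   p4  -4    0    0    4
   p5   0    0    1    0
   p6   0   -1    0    2

Candidate y = [0, 0, 1, 1, 1, 0, 0]; check y·C column-wise:
  col α: 1·4 + 1·0 + 1·-4 = 0
  col β: 0·2 + 1·0 + 1·0 + 1·0 + 0·-1 = 0
  col γ: 0·-1 + 1·0 + 1·0 + 1·0 + 0·1 = 0
  col δ: 1·0 + 1·-4 + 1·4 + 0·2 = 0

y = (p0:0, p1:0, p2:1, p3:1, p4:1, p5:0, p6:0)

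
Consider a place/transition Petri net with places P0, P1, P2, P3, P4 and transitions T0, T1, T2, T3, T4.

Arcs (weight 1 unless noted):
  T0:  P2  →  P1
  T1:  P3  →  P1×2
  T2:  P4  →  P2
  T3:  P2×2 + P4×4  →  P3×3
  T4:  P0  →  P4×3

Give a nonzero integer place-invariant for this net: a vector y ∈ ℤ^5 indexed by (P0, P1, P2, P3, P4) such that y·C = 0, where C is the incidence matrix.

y = (P0:3, P1:1, P2:1, P3:2, P4:1)

Incidence matrix C (rows=places, cols=transitions):
       T0   T1   T2   T3   T4
   P0   0    0    0    0   -1
   P1   1    2    0    0    0
   P2  -1    0    1   -2    0
   P3   0   -1    0    3    0
   P4   0    0   -1   -4    3

Candidate y = [3, 1, 1, 2, 1]; check y·C column-wise:
  col T0: 3·0 + 1·1 + 1·-1 + 2·0 + 1·0 = 0
  col T1: 3·0 + 1·2 + 1·0 + 2·-1 + 1·0 = 0
  col T2: 3·0 + 1·0 + 1·1 + 2·0 + 1·-1 = 0
  col T3: 3·0 + 1·0 + 1·-2 + 2·3 + 1·-4 = 0
  col T4: 3·-1 + 1·0 + 1·0 + 2·0 + 1·3 = 0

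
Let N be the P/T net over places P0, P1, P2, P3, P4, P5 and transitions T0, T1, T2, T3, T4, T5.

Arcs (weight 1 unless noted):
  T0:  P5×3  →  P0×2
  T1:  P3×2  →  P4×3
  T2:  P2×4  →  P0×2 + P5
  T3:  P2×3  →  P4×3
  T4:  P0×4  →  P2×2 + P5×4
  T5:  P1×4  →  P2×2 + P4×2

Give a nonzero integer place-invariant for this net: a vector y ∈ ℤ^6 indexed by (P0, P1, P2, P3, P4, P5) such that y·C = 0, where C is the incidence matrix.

Incidence matrix C (rows=places, cols=transitions):
       T0   T1   T2   T3   T4   T5
   P0   2    0    2    0   -4    0
   P1   0    0    0    0    0   -4
   P2   0    0   -4   -3    2    2
   P3   0   -2    0    0    0    0
   P4   0    3    0    3    0    2
   P5  -3    0    1    0    4    0

Candidate y = [3, 2, 2, 3, 2, 2]; check y·C column-wise:
  col T0: 3·2 + 2·0 + 2·0 + 3·0 + 2·0 + 2·-3 = 0
  col T1: 3·0 + 2·0 + 2·0 + 3·-2 + 2·3 + 2·0 = 0
  col T2: 3·2 + 2·0 + 2·-4 + 3·0 + 2·0 + 2·1 = 0
  col T3: 3·0 + 2·0 + 2·-3 + 3·0 + 2·3 + 2·0 = 0
  col T4: 3·-4 + 2·0 + 2·2 + 3·0 + 2·0 + 2·4 = 0
  col T5: 3·0 + 2·-4 + 2·2 + 3·0 + 2·2 + 2·0 = 0

y = (P0:3, P1:2, P2:2, P3:3, P4:2, P5:2)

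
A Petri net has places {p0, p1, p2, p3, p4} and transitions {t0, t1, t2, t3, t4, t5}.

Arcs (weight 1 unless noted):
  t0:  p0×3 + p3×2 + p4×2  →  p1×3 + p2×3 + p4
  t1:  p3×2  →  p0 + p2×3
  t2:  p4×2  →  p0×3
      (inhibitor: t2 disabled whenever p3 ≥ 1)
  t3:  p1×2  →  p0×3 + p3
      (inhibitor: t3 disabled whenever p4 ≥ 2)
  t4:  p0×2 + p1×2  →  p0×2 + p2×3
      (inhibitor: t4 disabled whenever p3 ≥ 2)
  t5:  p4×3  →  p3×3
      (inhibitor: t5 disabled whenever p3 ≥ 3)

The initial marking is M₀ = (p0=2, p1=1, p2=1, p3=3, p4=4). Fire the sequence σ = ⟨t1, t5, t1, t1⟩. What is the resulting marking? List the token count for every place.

step 1: fire t1:  (p0=2, p1=1, p2=1, p3=3, p4=4) → (p0=3, p1=1, p2=4, p3=1, p4=4)
step 2: fire t5:  (p0=3, p1=1, p2=4, p3=1, p4=4) → (p0=3, p1=1, p2=4, p3=4, p4=1)
step 3: fire t1:  (p0=3, p1=1, p2=4, p3=4, p4=1) → (p0=4, p1=1, p2=7, p3=2, p4=1)
step 4: fire t1:  (p0=4, p1=1, p2=7, p3=2, p4=1) → (p0=5, p1=1, p2=10, p3=0, p4=1)

(p0=5, p1=1, p2=10, p3=0, p4=1)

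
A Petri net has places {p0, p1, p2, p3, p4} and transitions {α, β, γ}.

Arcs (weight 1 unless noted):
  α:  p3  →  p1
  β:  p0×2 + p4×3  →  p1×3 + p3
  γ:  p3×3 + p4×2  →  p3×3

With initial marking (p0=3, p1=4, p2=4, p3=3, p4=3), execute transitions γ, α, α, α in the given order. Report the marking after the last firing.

step 1: fire γ:  (p0=3, p1=4, p2=4, p3=3, p4=3) → (p0=3, p1=4, p2=4, p3=3, p4=1)
step 2: fire α:  (p0=3, p1=4, p2=4, p3=3, p4=1) → (p0=3, p1=5, p2=4, p3=2, p4=1)
step 3: fire α:  (p0=3, p1=5, p2=4, p3=2, p4=1) → (p0=3, p1=6, p2=4, p3=1, p4=1)
step 4: fire α:  (p0=3, p1=6, p2=4, p3=1, p4=1) → (p0=3, p1=7, p2=4, p3=0, p4=1)

(p0=3, p1=7, p2=4, p3=0, p4=1)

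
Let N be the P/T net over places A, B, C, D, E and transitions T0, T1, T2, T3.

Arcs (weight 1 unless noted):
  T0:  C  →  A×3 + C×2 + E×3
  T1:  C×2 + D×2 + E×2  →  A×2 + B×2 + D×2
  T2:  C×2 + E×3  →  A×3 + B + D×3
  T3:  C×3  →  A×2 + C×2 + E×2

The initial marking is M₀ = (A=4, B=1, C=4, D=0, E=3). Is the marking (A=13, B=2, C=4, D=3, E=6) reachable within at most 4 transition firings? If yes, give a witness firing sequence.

step 1: fire T0:  (A=4, B=1, C=4, D=0, E=3) → (A=7, B=1, C=5, D=0, E=6)
step 2: fire T0:  (A=7, B=1, C=5, D=0, E=6) → (A=10, B=1, C=6, D=0, E=9)
step 3: fire T2:  (A=10, B=1, C=6, D=0, E=9) → (A=13, B=2, C=4, D=3, E=6)

YES — reachable via ⟨T0, T0, T2⟩ (3 firings)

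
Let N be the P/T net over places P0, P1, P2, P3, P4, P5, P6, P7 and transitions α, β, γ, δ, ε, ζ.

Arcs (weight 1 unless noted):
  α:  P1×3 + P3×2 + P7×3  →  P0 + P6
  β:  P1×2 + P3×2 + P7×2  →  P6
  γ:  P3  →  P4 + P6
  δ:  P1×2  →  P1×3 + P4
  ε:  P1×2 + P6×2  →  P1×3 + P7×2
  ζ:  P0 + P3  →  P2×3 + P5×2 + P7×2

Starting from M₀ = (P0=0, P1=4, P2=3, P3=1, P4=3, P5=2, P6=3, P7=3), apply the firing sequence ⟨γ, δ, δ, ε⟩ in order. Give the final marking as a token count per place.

step 1: fire γ:  (P0=0, P1=4, P2=3, P3=1, P4=3, P5=2, P6=3, P7=3) → (P0=0, P1=4, P2=3, P3=0, P4=4, P5=2, P6=4, P7=3)
step 2: fire δ:  (P0=0, P1=4, P2=3, P3=0, P4=4, P5=2, P6=4, P7=3) → (P0=0, P1=5, P2=3, P3=0, P4=5, P5=2, P6=4, P7=3)
step 3: fire δ:  (P0=0, P1=5, P2=3, P3=0, P4=5, P5=2, P6=4, P7=3) → (P0=0, P1=6, P2=3, P3=0, P4=6, P5=2, P6=4, P7=3)
step 4: fire ε:  (P0=0, P1=6, P2=3, P3=0, P4=6, P5=2, P6=4, P7=3) → (P0=0, P1=7, P2=3, P3=0, P4=6, P5=2, P6=2, P7=5)

(P0=0, P1=7, P2=3, P3=0, P4=6, P5=2, P6=2, P7=5)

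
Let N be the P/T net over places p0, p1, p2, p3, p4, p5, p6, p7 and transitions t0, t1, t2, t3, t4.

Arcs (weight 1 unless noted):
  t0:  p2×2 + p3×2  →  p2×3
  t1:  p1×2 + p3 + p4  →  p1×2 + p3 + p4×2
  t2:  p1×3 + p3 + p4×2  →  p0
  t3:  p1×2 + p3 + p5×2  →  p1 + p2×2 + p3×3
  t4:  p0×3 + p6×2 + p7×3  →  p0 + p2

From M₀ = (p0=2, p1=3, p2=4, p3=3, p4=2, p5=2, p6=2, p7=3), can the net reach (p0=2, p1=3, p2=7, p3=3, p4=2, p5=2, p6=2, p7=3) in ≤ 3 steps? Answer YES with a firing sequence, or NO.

NO — not reachable within 3 firings

depth 0: 1 marking
depth 1: 5 markings reached so far
depth 2: 12 markings reached so far
depth 3: 21 markings reached so far
target is not among the 21 markings reachable within 3 steps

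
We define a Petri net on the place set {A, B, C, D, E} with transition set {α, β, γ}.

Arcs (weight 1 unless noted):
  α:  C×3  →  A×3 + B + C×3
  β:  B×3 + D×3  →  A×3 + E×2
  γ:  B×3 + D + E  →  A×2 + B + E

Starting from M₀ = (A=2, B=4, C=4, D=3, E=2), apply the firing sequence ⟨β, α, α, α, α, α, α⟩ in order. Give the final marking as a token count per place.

step 1: fire β:  (A=2, B=4, C=4, D=3, E=2) → (A=5, B=1, C=4, D=0, E=4)
step 2: fire α:  (A=5, B=1, C=4, D=0, E=4) → (A=8, B=2, C=4, D=0, E=4)
step 3: fire α:  (A=8, B=2, C=4, D=0, E=4) → (A=11, B=3, C=4, D=0, E=4)
step 4: fire α:  (A=11, B=3, C=4, D=0, E=4) → (A=14, B=4, C=4, D=0, E=4)
step 5: fire α:  (A=14, B=4, C=4, D=0, E=4) → (A=17, B=5, C=4, D=0, E=4)
step 6: fire α:  (A=17, B=5, C=4, D=0, E=4) → (A=20, B=6, C=4, D=0, E=4)
step 7: fire α:  (A=20, B=6, C=4, D=0, E=4) → (A=23, B=7, C=4, D=0, E=4)

(A=23, B=7, C=4, D=0, E=4)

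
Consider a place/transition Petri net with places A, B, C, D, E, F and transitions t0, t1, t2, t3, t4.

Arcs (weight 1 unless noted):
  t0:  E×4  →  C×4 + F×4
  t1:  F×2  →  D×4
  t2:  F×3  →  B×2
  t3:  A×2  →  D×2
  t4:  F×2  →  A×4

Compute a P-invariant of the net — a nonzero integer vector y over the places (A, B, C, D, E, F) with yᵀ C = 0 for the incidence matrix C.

y = (A:0, B:0, C:1, D:0, E:1, F:0)

Incidence matrix C (rows=places, cols=transitions):
       t0   t1   t2   t3   t4
    A   0    0    0   -2    4
    B   0    0    2    0    0
    C   4    0    0    0    0
    D   0    4    0    2    0
    E  -4    0    0    0    0
    F   4   -2   -3    0   -2

Candidate y = [0, 0, 1, 0, 1, 0]; check y·C column-wise:
  col t0: 1·4 + 1·-4 + 0·4 = 0
  col t1: 1·0 + 0·4 + 1·0 + 0·-2 = 0
  col t2: 0·2 + 1·0 + 1·0 + 0·-3 = 0
  col t3: 0·-2 + 1·0 + 0·2 + 1·0 = 0
  col t4: 0·4 + 1·0 + 1·0 + 0·-2 = 0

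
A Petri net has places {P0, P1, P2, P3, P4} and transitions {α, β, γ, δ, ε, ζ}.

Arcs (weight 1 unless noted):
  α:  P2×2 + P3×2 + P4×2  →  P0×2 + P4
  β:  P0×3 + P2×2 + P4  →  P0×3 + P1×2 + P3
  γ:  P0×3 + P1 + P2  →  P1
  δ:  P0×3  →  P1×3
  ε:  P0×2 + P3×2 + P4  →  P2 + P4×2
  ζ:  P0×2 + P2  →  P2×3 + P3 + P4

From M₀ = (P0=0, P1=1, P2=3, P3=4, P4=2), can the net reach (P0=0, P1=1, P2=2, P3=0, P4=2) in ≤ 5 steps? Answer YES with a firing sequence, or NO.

step 1: fire α:  (P0=0, P1=1, P2=3, P3=4, P4=2) → (P0=2, P1=1, P2=1, P3=2, P4=1)
step 2: fire ε:  (P0=2, P1=1, P2=1, P3=2, P4=1) → (P0=0, P1=1, P2=2, P3=0, P4=2)

YES — reachable via ⟨α, ε⟩ (2 firings)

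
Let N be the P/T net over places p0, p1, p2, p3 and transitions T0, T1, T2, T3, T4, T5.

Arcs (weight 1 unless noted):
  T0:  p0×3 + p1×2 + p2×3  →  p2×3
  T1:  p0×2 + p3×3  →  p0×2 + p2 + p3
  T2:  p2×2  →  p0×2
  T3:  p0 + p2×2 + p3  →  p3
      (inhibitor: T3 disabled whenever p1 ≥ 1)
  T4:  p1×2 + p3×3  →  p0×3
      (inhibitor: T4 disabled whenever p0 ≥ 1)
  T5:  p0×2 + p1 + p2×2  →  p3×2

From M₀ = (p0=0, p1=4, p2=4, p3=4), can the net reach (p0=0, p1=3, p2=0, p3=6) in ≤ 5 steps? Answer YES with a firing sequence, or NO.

step 1: fire T2:  (p0=0, p1=4, p2=4, p3=4) → (p0=2, p1=4, p2=2, p3=4)
step 2: fire T5:  (p0=2, p1=4, p2=2, p3=4) → (p0=0, p1=3, p2=0, p3=6)

YES — reachable via ⟨T2, T5⟩ (2 firings)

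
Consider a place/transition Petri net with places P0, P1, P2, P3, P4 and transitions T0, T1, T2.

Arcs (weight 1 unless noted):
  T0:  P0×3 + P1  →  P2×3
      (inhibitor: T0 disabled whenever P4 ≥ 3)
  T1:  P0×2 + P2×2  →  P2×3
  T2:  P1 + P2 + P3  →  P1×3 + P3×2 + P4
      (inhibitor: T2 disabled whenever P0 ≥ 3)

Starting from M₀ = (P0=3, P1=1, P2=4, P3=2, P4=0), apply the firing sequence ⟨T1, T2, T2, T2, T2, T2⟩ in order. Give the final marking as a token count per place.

(P0=1, P1=11, P2=0, P3=7, P4=5)

step 1: fire T1:  (P0=3, P1=1, P2=4, P3=2, P4=0) → (P0=1, P1=1, P2=5, P3=2, P4=0)
step 2: fire T2:  (P0=1, P1=1, P2=5, P3=2, P4=0) → (P0=1, P1=3, P2=4, P3=3, P4=1)
step 3: fire T2:  (P0=1, P1=3, P2=4, P3=3, P4=1) → (P0=1, P1=5, P2=3, P3=4, P4=2)
step 4: fire T2:  (P0=1, P1=5, P2=3, P3=4, P4=2) → (P0=1, P1=7, P2=2, P3=5, P4=3)
step 5: fire T2:  (P0=1, P1=7, P2=2, P3=5, P4=3) → (P0=1, P1=9, P2=1, P3=6, P4=4)
step 6: fire T2:  (P0=1, P1=9, P2=1, P3=6, P4=4) → (P0=1, P1=11, P2=0, P3=7, P4=5)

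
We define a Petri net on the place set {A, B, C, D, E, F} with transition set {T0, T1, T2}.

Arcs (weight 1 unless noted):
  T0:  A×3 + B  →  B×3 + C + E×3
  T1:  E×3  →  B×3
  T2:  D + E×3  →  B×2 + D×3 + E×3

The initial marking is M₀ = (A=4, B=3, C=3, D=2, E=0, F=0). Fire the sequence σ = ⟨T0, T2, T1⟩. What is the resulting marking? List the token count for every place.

step 1: fire T0:  (A=4, B=3, C=3, D=2, E=0, F=0) → (A=1, B=5, C=4, D=2, E=3, F=0)
step 2: fire T2:  (A=1, B=5, C=4, D=2, E=3, F=0) → (A=1, B=7, C=4, D=4, E=3, F=0)
step 3: fire T1:  (A=1, B=7, C=4, D=4, E=3, F=0) → (A=1, B=10, C=4, D=4, E=0, F=0)

(A=1, B=10, C=4, D=4, E=0, F=0)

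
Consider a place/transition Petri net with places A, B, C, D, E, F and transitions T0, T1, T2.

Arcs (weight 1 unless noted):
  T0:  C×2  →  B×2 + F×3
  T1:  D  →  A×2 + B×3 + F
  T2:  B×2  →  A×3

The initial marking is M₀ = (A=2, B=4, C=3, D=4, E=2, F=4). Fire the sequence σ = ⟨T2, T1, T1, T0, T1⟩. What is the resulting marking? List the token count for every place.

step 1: fire T2:  (A=2, B=4, C=3, D=4, E=2, F=4) → (A=5, B=2, C=3, D=4, E=2, F=4)
step 2: fire T1:  (A=5, B=2, C=3, D=4, E=2, F=4) → (A=7, B=5, C=3, D=3, E=2, F=5)
step 3: fire T1:  (A=7, B=5, C=3, D=3, E=2, F=5) → (A=9, B=8, C=3, D=2, E=2, F=6)
step 4: fire T0:  (A=9, B=8, C=3, D=2, E=2, F=6) → (A=9, B=10, C=1, D=2, E=2, F=9)
step 5: fire T1:  (A=9, B=10, C=1, D=2, E=2, F=9) → (A=11, B=13, C=1, D=1, E=2, F=10)

(A=11, B=13, C=1, D=1, E=2, F=10)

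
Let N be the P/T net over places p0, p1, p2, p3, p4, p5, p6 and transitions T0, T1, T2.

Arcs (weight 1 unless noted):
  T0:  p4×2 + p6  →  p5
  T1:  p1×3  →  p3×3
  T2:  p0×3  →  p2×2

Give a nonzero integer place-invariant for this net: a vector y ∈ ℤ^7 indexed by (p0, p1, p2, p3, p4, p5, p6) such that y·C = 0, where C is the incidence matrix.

y = (p0:2, p1:0, p2:3, p3:0, p4:0, p5:0, p6:0)

Incidence matrix C (rows=places, cols=transitions):
       T0   T1   T2
   p0   0    0   -3
   p1   0   -3    0
   p2   0    0    2
   p3   0    3    0
   p4  -2    0    0
   p5   1    0    0
   p6  -1    0    0

Candidate y = [2, 0, 3, 0, 0, 0, 0]; check y·C column-wise:
  col T0: 2·0 + 3·0 + 0·-2 + 0·1 + 0·-1 = 0
  col T1: 2·0 + 0·-3 + 3·0 + 0·3 = 0
  col T2: 2·-3 + 3·2 = 0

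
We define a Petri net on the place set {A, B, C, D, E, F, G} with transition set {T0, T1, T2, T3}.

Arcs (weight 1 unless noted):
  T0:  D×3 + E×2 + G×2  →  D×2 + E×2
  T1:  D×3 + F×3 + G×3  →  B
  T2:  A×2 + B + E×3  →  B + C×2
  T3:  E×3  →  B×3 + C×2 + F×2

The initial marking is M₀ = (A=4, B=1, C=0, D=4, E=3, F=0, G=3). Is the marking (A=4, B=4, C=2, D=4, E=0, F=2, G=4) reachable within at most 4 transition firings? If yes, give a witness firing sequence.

NO — not reachable within 4 firings

depth 0: 1 marking
depth 1: 4 markings reached so far
depth 2: 6 markings reached so far
depth 3: 6 markings reached so far
(frontier empty at depth 3; search complete)
target is not among the 6 markings reachable within 4 steps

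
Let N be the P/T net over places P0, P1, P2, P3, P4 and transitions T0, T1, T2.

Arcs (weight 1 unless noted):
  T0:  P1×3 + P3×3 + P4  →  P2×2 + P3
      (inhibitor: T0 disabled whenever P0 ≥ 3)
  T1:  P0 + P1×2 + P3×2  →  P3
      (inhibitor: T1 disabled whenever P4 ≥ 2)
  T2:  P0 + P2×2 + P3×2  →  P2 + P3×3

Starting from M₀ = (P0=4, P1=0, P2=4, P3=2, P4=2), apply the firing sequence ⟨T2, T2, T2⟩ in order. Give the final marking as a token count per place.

(P0=1, P1=0, P2=1, P3=5, P4=2)

step 1: fire T2:  (P0=4, P1=0, P2=4, P3=2, P4=2) → (P0=3, P1=0, P2=3, P3=3, P4=2)
step 2: fire T2:  (P0=3, P1=0, P2=3, P3=3, P4=2) → (P0=2, P1=0, P2=2, P3=4, P4=2)
step 3: fire T2:  (P0=2, P1=0, P2=2, P3=4, P4=2) → (P0=1, P1=0, P2=1, P3=5, P4=2)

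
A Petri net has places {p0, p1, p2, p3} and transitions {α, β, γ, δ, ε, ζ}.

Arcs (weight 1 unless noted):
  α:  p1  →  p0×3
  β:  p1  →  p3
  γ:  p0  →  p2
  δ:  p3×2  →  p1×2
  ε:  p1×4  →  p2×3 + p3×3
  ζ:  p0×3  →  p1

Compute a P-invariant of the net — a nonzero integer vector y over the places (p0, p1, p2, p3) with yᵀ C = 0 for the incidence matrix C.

Incidence matrix C (rows=places, cols=transitions):
        α    β    γ    δ    ε    ζ
   p0   3    0   -1    0    0   -3
   p1  -1   -1    0    2   -4    1
   p2   0    0    1    0    3    0
   p3   0    1    0   -2    3    0

Candidate y = [1, 3, 1, 3]; check y·C column-wise:
  col α: 1·3 + 3·-1 + 1·0 + 3·0 = 0
  col β: 1·0 + 3·-1 + 1·0 + 3·1 = 0
  col γ: 1·-1 + 3·0 + 1·1 + 3·0 = 0
  col δ: 1·0 + 3·2 + 1·0 + 3·-2 = 0
  col ε: 1·0 + 3·-4 + 1·3 + 3·3 = 0
  col ζ: 1·-3 + 3·1 + 1·0 + 3·0 = 0

y = (p0:1, p1:3, p2:1, p3:3)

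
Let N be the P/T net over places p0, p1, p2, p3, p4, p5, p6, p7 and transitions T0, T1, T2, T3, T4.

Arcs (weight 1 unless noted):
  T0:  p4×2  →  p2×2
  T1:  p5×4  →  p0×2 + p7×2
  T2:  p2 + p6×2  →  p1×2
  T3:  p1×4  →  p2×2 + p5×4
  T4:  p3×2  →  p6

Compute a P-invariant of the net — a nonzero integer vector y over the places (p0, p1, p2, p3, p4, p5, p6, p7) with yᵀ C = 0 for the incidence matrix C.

y = (p0:0, p1:1, p2:2, p3:0, p4:2, p5:0, p6:0, p7:0)

Incidence matrix C (rows=places, cols=transitions):
       T0   T1   T2   T3   T4
   p0   0    2    0    0    0
   p1   0    0    2   -4    0
   p2   2    0   -1    2    0
   p3   0    0    0    0   -2
   p4  -2    0    0    0    0
   p5   0   -4    0    4    0
   p6   0    0   -2    0    1
   p7   0    2    0    0    0

Candidate y = [0, 1, 2, 0, 2, 0, 0, 0]; check y·C column-wise:
  col T0: 1·0 + 2·2 + 2·-2 = 0
  col T1: 0·2 + 1·0 + 2·0 + 2·0 + 0·-4 + 0·2 = 0
  col T2: 1·2 + 2·-1 + 2·0 + 0·-2 = 0
  col T3: 1·-4 + 2·2 + 2·0 + 0·4 = 0
  col T4: 1·0 + 2·0 + 0·-2 + 2·0 + 0·1 = 0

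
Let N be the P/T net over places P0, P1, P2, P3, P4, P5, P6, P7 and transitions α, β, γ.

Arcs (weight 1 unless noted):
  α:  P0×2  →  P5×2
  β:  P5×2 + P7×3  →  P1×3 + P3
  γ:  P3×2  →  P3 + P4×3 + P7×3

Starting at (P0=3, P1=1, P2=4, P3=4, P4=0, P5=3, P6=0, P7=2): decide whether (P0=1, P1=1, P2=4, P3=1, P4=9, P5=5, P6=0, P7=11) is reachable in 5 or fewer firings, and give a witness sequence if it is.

YES — reachable via ⟨α, γ, γ, γ⟩ (4 firings)

step 1: fire α:  (P0=3, P1=1, P2=4, P3=4, P4=0, P5=3, P6=0, P7=2) → (P0=1, P1=1, P2=4, P3=4, P4=0, P5=5, P6=0, P7=2)
step 2: fire γ:  (P0=1, P1=1, P2=4, P3=4, P4=0, P5=5, P6=0, P7=2) → (P0=1, P1=1, P2=4, P3=3, P4=3, P5=5, P6=0, P7=5)
step 3: fire γ:  (P0=1, P1=1, P2=4, P3=3, P4=3, P5=5, P6=0, P7=5) → (P0=1, P1=1, P2=4, P3=2, P4=6, P5=5, P6=0, P7=8)
step 4: fire γ:  (P0=1, P1=1, P2=4, P3=2, P4=6, P5=5, P6=0, P7=8) → (P0=1, P1=1, P2=4, P3=1, P4=9, P5=5, P6=0, P7=11)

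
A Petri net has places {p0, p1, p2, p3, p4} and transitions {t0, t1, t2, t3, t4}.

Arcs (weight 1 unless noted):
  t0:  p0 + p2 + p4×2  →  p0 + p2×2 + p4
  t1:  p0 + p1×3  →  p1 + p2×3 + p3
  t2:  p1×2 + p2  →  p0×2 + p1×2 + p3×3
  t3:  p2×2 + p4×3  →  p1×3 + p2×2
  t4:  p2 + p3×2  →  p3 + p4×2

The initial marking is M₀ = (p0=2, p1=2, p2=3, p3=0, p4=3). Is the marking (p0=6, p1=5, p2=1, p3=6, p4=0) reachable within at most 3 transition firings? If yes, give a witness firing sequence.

YES — reachable via ⟨t2, t3, t2⟩ (3 firings)

step 1: fire t2:  (p0=2, p1=2, p2=3, p3=0, p4=3) → (p0=4, p1=2, p2=2, p3=3, p4=3)
step 2: fire t3:  (p0=4, p1=2, p2=2, p3=3, p4=3) → (p0=4, p1=5, p2=2, p3=3, p4=0)
step 3: fire t2:  (p0=4, p1=5, p2=2, p3=3, p4=0) → (p0=6, p1=5, p2=1, p3=6, p4=0)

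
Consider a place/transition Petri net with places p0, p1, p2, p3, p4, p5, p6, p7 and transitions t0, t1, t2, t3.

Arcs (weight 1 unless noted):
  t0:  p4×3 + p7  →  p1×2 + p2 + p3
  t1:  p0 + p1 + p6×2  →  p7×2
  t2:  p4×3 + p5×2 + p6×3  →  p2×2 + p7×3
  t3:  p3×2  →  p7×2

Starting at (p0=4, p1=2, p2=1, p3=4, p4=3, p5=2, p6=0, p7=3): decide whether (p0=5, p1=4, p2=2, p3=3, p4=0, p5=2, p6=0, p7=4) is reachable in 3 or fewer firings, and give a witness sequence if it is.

NO — not reachable within 3 firings

depth 0: 1 marking
depth 1: 3 markings reached so far
depth 2: 5 markings reached so far
depth 3: 6 markings reached so far
target is not among the 6 markings reachable within 3 steps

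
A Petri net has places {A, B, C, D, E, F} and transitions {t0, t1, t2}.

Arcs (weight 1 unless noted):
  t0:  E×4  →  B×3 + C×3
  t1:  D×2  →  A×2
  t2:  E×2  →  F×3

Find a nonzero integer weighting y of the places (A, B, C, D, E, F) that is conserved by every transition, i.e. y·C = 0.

Incidence matrix C (rows=places, cols=transitions):
       t0   t1   t2
    A   0    2    0
    B   3    0    0
    C   3    0    0
    D   0   -2    0
    E  -4    0   -2
    F   0    0    3

Candidate y = [0, 1, -1, 0, 0, 0]; check y·C column-wise:
  col t0: 1·3 + -1·3 + 0·-4 = 0
  col t1: 0·2 + 1·0 + -1·0 + 0·-2 = 0
  col t2: 1·0 + -1·0 + 0·-2 + 0·3 = 0

y = (A:0, B:1, C:-1, D:0, E:0, F:0)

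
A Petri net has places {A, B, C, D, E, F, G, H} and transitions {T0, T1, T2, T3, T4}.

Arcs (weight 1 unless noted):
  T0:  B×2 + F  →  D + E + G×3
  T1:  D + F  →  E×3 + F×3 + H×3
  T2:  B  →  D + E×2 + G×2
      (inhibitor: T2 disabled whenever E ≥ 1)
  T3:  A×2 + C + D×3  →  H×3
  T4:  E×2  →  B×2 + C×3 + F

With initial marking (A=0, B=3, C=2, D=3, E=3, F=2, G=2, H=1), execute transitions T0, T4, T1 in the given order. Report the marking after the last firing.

(A=0, B=3, C=5, D=3, E=5, F=4, G=5, H=4)

step 1: fire T0:  (A=0, B=3, C=2, D=3, E=3, F=2, G=2, H=1) → (A=0, B=1, C=2, D=4, E=4, F=1, G=5, H=1)
step 2: fire T4:  (A=0, B=1, C=2, D=4, E=4, F=1, G=5, H=1) → (A=0, B=3, C=5, D=4, E=2, F=2, G=5, H=1)
step 3: fire T1:  (A=0, B=3, C=5, D=4, E=2, F=2, G=5, H=1) → (A=0, B=3, C=5, D=3, E=5, F=4, G=5, H=4)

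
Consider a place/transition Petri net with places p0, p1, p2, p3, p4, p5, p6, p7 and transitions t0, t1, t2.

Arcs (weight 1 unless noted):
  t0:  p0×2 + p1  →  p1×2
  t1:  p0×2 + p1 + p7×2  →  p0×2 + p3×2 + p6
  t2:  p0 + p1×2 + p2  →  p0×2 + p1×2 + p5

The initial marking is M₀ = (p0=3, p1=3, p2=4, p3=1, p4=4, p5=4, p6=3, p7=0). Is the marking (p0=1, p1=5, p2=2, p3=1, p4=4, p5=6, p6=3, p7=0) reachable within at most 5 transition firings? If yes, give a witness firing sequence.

YES — reachable via ⟨t0, t2, t2, t0⟩ (4 firings)

step 1: fire t0:  (p0=3, p1=3, p2=4, p3=1, p4=4, p5=4, p6=3, p7=0) → (p0=1, p1=4, p2=4, p3=1, p4=4, p5=4, p6=3, p7=0)
step 2: fire t2:  (p0=1, p1=4, p2=4, p3=1, p4=4, p5=4, p6=3, p7=0) → (p0=2, p1=4, p2=3, p3=1, p4=4, p5=5, p6=3, p7=0)
step 3: fire t2:  (p0=2, p1=4, p2=3, p3=1, p4=4, p5=5, p6=3, p7=0) → (p0=3, p1=4, p2=2, p3=1, p4=4, p5=6, p6=3, p7=0)
step 4: fire t0:  (p0=3, p1=4, p2=2, p3=1, p4=4, p5=6, p6=3, p7=0) → (p0=1, p1=5, p2=2, p3=1, p4=4, p5=6, p6=3, p7=0)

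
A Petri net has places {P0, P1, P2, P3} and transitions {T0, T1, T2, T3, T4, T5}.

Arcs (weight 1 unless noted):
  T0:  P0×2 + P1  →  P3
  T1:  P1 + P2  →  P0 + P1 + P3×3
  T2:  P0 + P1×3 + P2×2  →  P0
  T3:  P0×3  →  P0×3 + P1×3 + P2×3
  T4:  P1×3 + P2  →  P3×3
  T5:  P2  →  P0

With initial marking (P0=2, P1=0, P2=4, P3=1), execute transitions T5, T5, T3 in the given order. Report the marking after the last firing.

step 1: fire T5:  (P0=2, P1=0, P2=4, P3=1) → (P0=3, P1=0, P2=3, P3=1)
step 2: fire T5:  (P0=3, P1=0, P2=3, P3=1) → (P0=4, P1=0, P2=2, P3=1)
step 3: fire T3:  (P0=4, P1=0, P2=2, P3=1) → (P0=4, P1=3, P2=5, P3=1)

(P0=4, P1=3, P2=5, P3=1)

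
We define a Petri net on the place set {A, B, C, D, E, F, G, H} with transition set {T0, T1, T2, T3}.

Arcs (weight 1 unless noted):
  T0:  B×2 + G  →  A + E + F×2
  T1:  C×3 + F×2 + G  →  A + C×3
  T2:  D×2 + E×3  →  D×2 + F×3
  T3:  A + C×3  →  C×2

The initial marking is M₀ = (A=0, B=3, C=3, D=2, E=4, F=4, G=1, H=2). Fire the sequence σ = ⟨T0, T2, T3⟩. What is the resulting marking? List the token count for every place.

step 1: fire T0:  (A=0, B=3, C=3, D=2, E=4, F=4, G=1, H=2) → (A=1, B=1, C=3, D=2, E=5, F=6, G=0, H=2)
step 2: fire T2:  (A=1, B=1, C=3, D=2, E=5, F=6, G=0, H=2) → (A=1, B=1, C=3, D=2, E=2, F=9, G=0, H=2)
step 3: fire T3:  (A=1, B=1, C=3, D=2, E=2, F=9, G=0, H=2) → (A=0, B=1, C=2, D=2, E=2, F=9, G=0, H=2)

(A=0, B=1, C=2, D=2, E=2, F=9, G=0, H=2)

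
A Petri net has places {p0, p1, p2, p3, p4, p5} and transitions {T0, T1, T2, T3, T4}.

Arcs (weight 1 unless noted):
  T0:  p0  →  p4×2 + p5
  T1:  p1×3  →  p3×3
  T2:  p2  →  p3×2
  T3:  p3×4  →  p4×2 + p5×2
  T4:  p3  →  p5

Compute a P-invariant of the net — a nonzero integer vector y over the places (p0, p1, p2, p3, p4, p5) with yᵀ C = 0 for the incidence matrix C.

y = (p0:3, p1:1, p2:2, p3:1, p4:1, p5:1)

Incidence matrix C (rows=places, cols=transitions):
       T0   T1   T2   T3   T4
   p0  -1    0    0    0    0
   p1   0   -3    0    0    0
   p2   0    0   -1    0    0
   p3   0    3    2   -4   -1
   p4   2    0    0    2    0
   p5   1    0    0    2    1

Candidate y = [3, 1, 2, 1, 1, 1]; check y·C column-wise:
  col T0: 3·-1 + 1·0 + 2·0 + 1·0 + 1·2 + 1·1 = 0
  col T1: 3·0 + 1·-3 + 2·0 + 1·3 + 1·0 + 1·0 = 0
  col T2: 3·0 + 1·0 + 2·-1 + 1·2 + 1·0 + 1·0 = 0
  col T3: 3·0 + 1·0 + 2·0 + 1·-4 + 1·2 + 1·2 = 0
  col T4: 3·0 + 1·0 + 2·0 + 1·-1 + 1·0 + 1·1 = 0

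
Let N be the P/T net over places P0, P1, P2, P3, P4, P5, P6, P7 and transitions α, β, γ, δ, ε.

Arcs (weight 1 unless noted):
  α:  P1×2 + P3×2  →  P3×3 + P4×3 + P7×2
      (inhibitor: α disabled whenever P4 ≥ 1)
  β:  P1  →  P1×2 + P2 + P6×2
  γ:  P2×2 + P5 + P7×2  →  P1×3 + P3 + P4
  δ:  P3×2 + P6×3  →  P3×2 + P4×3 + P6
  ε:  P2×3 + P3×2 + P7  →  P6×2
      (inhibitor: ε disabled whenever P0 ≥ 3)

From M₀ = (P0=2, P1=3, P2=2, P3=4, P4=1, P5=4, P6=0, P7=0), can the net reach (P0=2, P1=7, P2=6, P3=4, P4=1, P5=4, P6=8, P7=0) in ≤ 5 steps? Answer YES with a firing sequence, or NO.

YES — reachable via ⟨β, β, β, β⟩ (4 firings)

step 1: fire β:  (P0=2, P1=3, P2=2, P3=4, P4=1, P5=4, P6=0, P7=0) → (P0=2, P1=4, P2=3, P3=4, P4=1, P5=4, P6=2, P7=0)
step 2: fire β:  (P0=2, P1=4, P2=3, P3=4, P4=1, P5=4, P6=2, P7=0) → (P0=2, P1=5, P2=4, P3=4, P4=1, P5=4, P6=4, P7=0)
step 3: fire β:  (P0=2, P1=5, P2=4, P3=4, P4=1, P5=4, P6=4, P7=0) → (P0=2, P1=6, P2=5, P3=4, P4=1, P5=4, P6=6, P7=0)
step 4: fire β:  (P0=2, P1=6, P2=5, P3=4, P4=1, P5=4, P6=6, P7=0) → (P0=2, P1=7, P2=6, P3=4, P4=1, P5=4, P6=8, P7=0)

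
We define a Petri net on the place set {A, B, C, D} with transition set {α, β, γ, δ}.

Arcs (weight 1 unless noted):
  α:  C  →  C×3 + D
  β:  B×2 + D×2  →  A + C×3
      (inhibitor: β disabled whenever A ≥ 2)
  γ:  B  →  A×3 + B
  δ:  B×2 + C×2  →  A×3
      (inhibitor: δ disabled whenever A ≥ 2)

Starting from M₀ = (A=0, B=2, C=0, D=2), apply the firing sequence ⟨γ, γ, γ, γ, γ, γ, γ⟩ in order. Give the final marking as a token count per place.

(A=21, B=2, C=0, D=2)

step 1: fire γ:  (A=0, B=2, C=0, D=2) → (A=3, B=2, C=0, D=2)
step 2: fire γ:  (A=3, B=2, C=0, D=2) → (A=6, B=2, C=0, D=2)
step 3: fire γ:  (A=6, B=2, C=0, D=2) → (A=9, B=2, C=0, D=2)
step 4: fire γ:  (A=9, B=2, C=0, D=2) → (A=12, B=2, C=0, D=2)
step 5: fire γ:  (A=12, B=2, C=0, D=2) → (A=15, B=2, C=0, D=2)
step 6: fire γ:  (A=15, B=2, C=0, D=2) → (A=18, B=2, C=0, D=2)
step 7: fire γ:  (A=18, B=2, C=0, D=2) → (A=21, B=2, C=0, D=2)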